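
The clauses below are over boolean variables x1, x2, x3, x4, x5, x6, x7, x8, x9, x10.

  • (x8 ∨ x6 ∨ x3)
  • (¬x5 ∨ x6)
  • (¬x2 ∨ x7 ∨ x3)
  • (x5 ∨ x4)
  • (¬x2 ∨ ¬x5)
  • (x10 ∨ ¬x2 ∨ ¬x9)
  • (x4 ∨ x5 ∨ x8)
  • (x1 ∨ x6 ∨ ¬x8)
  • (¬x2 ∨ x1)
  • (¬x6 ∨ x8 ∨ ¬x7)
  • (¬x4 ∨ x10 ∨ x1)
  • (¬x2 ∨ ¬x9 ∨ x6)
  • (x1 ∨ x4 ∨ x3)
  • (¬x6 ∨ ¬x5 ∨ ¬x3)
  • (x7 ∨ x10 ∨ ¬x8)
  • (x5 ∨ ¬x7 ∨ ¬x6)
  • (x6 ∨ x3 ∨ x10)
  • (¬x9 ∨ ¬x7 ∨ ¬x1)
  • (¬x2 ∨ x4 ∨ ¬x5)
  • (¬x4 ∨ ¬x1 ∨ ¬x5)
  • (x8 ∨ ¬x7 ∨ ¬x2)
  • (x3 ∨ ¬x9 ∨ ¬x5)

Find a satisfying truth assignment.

x1=T, x2=F, x3=F, x4=T, x5=F, x6=T, x7=F, x8=F, x9=T, x10=F

Check each clause:
  1. (x3 ∨ x8 ∨ x6) — x6 is true.
  2. (¬x5 ∨ x6) — ¬x5 is true.
  3. (x7 ∨ ¬x2 ∨ x3) — ¬x2 is true.
  4. (x5 ∨ x4) — x4 is true.
  5. (¬x5 ∨ ¬x2) — ¬x5 is true.
  6. (¬x9 ∨ ¬x2 ∨ x10) — ¬x2 is true.
  7. (x4 ∨ x8 ∨ x5) — x4 is true.
  8. (x1 ∨ ¬x8 ∨ x6) — ¬x8 is true.
  9. (¬x2 ∨ x1) — x1 is true.
  10. (x8 ∨ ¬x6 ∨ ¬x7) — ¬x7 is true.
  11. (x1 ∨ x10 ∨ ¬x4) — x1 is true.
  12. (¬x9 ∨ x6 ∨ ¬x2) — x6 is true.
  13. (x1 ∨ x4 ∨ x3) — x1 is true.
  14. (¬x3 ∨ ¬x5 ∨ ¬x6) — ¬x5 is true.
  15. (x7 ∨ ¬x8 ∨ x10) — ¬x8 is true.
  16. (x5 ∨ ¬x6 ∨ ¬x7) — ¬x7 is true.
  17. (x6 ∨ x3 ∨ x10) — x6 is true.
  18. (¬x1 ∨ ¬x9 ∨ ¬x7) — ¬x7 is true.
  19. (¬x2 ∨ x4 ∨ ¬x5) — ¬x5 is true.
  20. (¬x1 ∨ ¬x5 ∨ ¬x4) — ¬x5 is true.
  21. (¬x7 ∨ ¬x2 ∨ x8) — ¬x7 is true.
  22. (x3 ∨ ¬x5 ∨ ¬x9) — ¬x5 is true.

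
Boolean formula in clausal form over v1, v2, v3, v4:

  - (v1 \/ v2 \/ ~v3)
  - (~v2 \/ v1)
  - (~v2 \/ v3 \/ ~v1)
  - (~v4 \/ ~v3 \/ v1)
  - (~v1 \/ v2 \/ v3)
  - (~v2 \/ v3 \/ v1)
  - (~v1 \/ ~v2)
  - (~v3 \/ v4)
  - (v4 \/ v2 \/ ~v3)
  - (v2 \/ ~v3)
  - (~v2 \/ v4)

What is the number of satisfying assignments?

The models are:
  v1=0 v2=0 v3=0 v4=0
  v1=0 v2=0 v3=0 v4=1
Count: 2.

2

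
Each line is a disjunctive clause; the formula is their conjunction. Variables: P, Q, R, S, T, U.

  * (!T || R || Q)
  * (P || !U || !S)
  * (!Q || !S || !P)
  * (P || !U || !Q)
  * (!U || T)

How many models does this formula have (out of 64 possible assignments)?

Split on P, then Q.
  P=1, Q=1: R free; 3 ways for (S,T,U) × 2^1 = 6.
  P=1, Q=0: S free; 4 ways for (R,T,U) × 2^1 = 8.
  P=0, Q=1: forces U=0; R, S, T free → 2^3 = 8.
  P=0, Q=0: 7 of the 16 assignments to (R,S,T,U) work.
Total: 6 + 8 + 8 + 7 = 29.

29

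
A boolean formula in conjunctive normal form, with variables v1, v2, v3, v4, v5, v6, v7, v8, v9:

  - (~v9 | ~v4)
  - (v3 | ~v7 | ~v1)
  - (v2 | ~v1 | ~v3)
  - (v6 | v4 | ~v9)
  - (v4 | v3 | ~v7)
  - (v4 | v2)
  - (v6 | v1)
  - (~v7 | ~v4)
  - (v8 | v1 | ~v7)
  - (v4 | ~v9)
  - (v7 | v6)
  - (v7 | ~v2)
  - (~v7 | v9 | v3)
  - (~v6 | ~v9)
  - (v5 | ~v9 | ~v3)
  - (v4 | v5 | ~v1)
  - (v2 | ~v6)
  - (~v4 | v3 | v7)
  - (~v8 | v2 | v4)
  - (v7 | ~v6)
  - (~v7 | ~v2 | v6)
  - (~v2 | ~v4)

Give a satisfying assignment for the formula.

v1=T, v2=T, v3=T, v4=F, v5=T, v6=T, v7=T, v8=F, v9=F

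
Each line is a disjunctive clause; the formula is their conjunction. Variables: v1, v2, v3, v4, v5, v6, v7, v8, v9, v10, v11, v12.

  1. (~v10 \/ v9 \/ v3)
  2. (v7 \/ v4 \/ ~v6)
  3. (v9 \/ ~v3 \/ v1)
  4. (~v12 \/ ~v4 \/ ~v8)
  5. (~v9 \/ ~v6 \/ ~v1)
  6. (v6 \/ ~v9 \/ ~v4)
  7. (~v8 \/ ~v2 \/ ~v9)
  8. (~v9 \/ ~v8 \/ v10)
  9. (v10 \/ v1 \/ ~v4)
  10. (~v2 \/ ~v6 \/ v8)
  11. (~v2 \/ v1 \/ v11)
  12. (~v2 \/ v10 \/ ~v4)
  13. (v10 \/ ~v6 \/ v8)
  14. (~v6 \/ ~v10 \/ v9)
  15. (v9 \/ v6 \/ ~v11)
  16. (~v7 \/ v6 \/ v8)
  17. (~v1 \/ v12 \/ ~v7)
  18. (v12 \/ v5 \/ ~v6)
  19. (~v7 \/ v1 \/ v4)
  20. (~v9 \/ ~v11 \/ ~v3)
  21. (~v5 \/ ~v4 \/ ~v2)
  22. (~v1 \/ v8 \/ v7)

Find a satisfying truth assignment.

Pure literal: v2 appears only negated; assign v2 = False.
Branch on v1: take v1 = True.
Set v3 = False and propagate.
The remaining clauses are satisfied by v4 = True, v5 = True, v6 = False, v7 = False, v8 = True, v9 = False, v10 = False, v11 = False, v12 = False.
Every clause has at least one true literal under this assignment.
Check each clause:
  1. (~v10 \/ v9 \/ v3) — ~v10 is true.
  2. (v7 \/ v4 \/ ~v6) — ~v6 is true.
  3. (~v3 \/ v1 \/ v9) — v1 is true.
  4. (~v8 \/ ~v4 \/ ~v12) — ~v12 is true.
  5. (~v9 \/ ~v6 \/ ~v1) — ~v6 is true.
  6. (v6 \/ ~v9 \/ ~v4) — ~v9 is true.
  7. (~v8 \/ ~v9 \/ ~v2) — ~v2 is true.
  8. (~v8 \/ v10 \/ ~v9) — ~v9 is true.
  9. (v1 \/ ~v4 \/ v10) — v1 is true.
  10. (~v6 \/ v8 \/ ~v2) — v8 is true.
  11. (v1 \/ v11 \/ ~v2) — v1 is true.
  12. (~v2 \/ v10 \/ ~v4) — ~v2 is true.
  13. (v8 \/ v10 \/ ~v6) — v8 is true.
  14. (~v10 \/ v9 \/ ~v6) — ~v6 is true.
  15. (v6 \/ ~v11 \/ v9) — ~v11 is true.
  16. (v6 \/ ~v7 \/ v8) — v8 is true.
  17. (v12 \/ ~v7 \/ ~v1) — ~v7 is true.
  18. (v12 \/ ~v6 \/ v5) — ~v6 is true.
  19. (~v7 \/ v4 \/ v1) — v1 is true.
  20. (~v11 \/ ~v3 \/ ~v9) — ~v11 is true.
  21. (~v2 \/ ~v4 \/ ~v5) — ~v2 is true.
  22. (~v1 \/ v7 \/ v8) — v8 is true.

v1=1  v2=0  v3=0  v4=1  v5=1  v6=0  v7=0  v8=1  v9=0  v10=0  v11=0  v12=0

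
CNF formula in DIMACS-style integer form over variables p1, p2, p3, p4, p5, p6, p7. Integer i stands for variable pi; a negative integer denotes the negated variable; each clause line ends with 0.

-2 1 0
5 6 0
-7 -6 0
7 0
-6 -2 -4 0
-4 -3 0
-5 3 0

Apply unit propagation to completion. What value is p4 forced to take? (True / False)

(p7) stands alone — p7 = True.
In (~p7 | ~p6), ~p7 is now false; ~p6 must hold, so p6 = False.
(p6 | p5): since p6 = False, the clause reduces to (p5). p5 = True.
(p3 | ~p5) with p5 = True leaves only p3, so p3 = True.
(~p3 | ~p4) with p3 = True leaves only ~p4, so p4 = False.

False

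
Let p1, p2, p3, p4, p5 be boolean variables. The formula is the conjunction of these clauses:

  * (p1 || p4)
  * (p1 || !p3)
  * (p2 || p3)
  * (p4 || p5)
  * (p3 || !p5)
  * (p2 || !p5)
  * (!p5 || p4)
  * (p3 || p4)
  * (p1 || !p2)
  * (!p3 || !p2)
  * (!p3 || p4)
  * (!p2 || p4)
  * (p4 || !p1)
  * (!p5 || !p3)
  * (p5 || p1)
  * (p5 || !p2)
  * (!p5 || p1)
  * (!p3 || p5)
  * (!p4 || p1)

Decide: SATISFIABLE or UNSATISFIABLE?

UNSATISFIABLE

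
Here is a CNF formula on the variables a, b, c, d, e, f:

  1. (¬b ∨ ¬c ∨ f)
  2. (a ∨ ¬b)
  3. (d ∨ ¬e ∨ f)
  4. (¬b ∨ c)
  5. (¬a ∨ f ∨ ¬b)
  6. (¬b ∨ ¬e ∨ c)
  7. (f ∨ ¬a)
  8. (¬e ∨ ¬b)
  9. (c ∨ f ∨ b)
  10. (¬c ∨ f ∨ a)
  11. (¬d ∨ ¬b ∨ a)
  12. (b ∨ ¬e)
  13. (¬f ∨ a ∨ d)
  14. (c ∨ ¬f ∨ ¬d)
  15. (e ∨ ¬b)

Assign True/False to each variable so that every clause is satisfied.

Branch on a: take a = True.
  then f is forced to True.
Branch on b: take b = False.
  then e is forced to False.
Set c = True and propagate.
d is now unconstrained; take d = True.
Every clause has at least one true literal under this assignment.

a = True, b = False, c = True, d = True, e = False, f = True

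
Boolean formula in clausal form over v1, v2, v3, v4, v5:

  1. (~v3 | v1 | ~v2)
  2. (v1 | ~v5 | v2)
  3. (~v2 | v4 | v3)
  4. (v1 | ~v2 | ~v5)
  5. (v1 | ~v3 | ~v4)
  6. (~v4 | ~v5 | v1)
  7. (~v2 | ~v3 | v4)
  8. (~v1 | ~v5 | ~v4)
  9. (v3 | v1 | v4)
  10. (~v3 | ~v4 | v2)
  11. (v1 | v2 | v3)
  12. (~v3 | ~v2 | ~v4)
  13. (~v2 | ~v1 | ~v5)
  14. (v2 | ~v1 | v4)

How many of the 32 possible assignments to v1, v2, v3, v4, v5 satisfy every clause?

4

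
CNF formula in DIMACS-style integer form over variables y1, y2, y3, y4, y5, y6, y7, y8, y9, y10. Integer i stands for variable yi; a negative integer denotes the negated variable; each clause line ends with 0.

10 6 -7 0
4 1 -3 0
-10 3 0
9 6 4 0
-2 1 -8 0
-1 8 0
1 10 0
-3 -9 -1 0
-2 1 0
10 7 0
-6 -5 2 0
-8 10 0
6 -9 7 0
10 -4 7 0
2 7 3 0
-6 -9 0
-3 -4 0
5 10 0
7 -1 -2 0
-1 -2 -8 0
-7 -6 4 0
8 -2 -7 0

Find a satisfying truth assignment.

y1=T, y2=F, y3=T, y4=F, y5=F, y6=T, y7=F, y8=T, y9=F, y10=T

Branch on y1: take y1 = True.
  then y8 is forced to True.
  then y10 is forced to True.
  then y3 is forced to True.
  then y9 is forced to False.
  then y4 is forced to False.
  then y6 is forced to True.
  then y2 is forced to False.
  then y5 is forced to False.
  then y7 is forced to False.
Every clause has at least one true literal under this assignment.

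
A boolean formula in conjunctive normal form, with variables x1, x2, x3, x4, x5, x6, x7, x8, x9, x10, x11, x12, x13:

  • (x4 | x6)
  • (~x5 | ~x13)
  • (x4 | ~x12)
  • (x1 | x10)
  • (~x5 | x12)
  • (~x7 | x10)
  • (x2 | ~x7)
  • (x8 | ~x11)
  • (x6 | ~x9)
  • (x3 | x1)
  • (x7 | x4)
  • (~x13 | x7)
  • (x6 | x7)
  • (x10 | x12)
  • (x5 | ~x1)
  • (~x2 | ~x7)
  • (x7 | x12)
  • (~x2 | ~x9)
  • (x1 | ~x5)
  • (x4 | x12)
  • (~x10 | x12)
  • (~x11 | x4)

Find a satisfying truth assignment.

x1=T, x2=F, x3=F, x4=T, x5=T, x6=T, x7=F, x8=T, x9=F, x10=F, x11=F, x12=T, x13=F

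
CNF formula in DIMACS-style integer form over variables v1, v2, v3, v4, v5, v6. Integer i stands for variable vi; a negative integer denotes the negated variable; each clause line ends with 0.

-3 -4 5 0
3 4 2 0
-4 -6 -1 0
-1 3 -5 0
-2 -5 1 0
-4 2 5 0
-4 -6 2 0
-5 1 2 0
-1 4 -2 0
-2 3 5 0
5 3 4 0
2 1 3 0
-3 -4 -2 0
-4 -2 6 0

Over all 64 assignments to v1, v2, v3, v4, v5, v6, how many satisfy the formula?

Case analysis on v2 and v4:
  v2=T, v4=T: a clause becomes empty — 0.
  v2=T, v4=F: remaining (v1,v3,v5,v6) ∈ {(F,T,F,F); (F,T,F,T)} — 2.
  v2=F, v4=T: remaining (v1,v3,v5,v6) ∈ {(T,T,T,F)} — 1.
  v2=F, v4=F: v6 free; 3 ways for (v1,v3,v5) × 2^1 = 6.
Total: 0 + 2 + 1 + 6 = 9.

9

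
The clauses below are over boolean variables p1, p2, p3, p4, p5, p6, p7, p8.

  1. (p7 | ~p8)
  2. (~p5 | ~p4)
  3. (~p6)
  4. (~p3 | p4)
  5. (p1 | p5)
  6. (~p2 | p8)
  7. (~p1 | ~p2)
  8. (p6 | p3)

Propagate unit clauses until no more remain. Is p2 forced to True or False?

False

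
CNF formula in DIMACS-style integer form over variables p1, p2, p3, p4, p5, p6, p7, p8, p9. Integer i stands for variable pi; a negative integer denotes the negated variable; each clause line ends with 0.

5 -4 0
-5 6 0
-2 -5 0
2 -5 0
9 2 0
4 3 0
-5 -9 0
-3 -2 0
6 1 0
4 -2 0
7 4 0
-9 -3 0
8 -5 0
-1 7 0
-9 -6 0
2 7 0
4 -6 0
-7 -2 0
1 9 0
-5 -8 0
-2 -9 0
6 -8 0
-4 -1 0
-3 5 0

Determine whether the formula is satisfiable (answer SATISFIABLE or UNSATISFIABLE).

UNSATISFIABLE

p2 = True:
  propagation gives p5=False, p4=False; an empty clause results — contradiction.
p2 = False:
  propagation gives p5=False, p4=False, p9=True, p3=True; an empty clause results — contradiction.
Every branch closes, so no satisfying assignment exists.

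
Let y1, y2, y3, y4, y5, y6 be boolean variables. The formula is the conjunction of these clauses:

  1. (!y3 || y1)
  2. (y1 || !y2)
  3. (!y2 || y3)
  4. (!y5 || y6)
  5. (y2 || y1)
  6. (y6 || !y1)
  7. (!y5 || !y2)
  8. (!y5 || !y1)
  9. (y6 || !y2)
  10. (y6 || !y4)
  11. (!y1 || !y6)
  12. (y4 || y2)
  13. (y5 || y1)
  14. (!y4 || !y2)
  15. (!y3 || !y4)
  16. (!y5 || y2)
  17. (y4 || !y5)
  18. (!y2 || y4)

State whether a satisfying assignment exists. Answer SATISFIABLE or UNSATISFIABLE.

UNSATISFIABLE

y2 = True:
  propagation gives y1=True, y3=True, y6=True; an empty clause results — contradiction.
y2 = False:
  propagation gives y1=True, y6=True; an empty clause results — contradiction.
Every branch closes, so no satisfying assignment exists.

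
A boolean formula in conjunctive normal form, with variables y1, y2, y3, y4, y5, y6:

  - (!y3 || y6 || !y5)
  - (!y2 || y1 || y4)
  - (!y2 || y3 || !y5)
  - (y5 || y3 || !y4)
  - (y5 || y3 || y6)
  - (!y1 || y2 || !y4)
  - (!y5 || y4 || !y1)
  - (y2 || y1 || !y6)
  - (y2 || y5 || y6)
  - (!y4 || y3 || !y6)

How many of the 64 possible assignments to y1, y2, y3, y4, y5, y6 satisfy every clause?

Case analysis on y5 and y2:
  y5=1, y2=1: remaining (y1,y3,y4,y6) ∈ {(0,1,1,1); (1,1,1,1)} — 2.
  y5=1, y2=0: remaining (y1,y3,y4,y6) ∈ {(0,0,0,0); (0,0,1,0)} — 2.
  y5=0, y2=1: 7 of the 16 assignments to (y1,y3,y4,y6) work.
  y5=0, y2=0: remaining (y1,y3,y4,y6) ∈ {(1,0,0,1); (1,1,0,1)} — 2.
Total: 2 + 2 + 7 + 2 = 13.

13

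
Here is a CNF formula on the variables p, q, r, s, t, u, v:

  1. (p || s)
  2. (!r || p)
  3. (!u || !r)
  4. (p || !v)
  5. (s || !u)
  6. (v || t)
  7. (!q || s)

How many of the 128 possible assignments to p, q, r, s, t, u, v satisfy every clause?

Case analysis on p and s:
  p=1, s=1: q free; 9 ways for (r,t,u,v) × 2^1 = 18.
  p=1, s=0: r free; 3 ways for (q,t,u,v) × 2^1 = 6.
  p=0, s=1: remaining (q,r,t,u,v) ∈ {(0,0,1,0,0); (0,0,1,1,0); (1,0,1,0,0); (1,0,1,1,0)} — 4.
  p=0, s=0: a clause becomes empty — 0.
Total: 18 + 6 + 4 + 0 = 28.

28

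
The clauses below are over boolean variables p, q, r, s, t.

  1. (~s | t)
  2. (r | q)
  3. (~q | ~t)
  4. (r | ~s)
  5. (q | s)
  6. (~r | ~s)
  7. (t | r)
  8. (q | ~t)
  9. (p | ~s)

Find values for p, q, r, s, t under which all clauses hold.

p = True  q = True  r = True  s = False  t = False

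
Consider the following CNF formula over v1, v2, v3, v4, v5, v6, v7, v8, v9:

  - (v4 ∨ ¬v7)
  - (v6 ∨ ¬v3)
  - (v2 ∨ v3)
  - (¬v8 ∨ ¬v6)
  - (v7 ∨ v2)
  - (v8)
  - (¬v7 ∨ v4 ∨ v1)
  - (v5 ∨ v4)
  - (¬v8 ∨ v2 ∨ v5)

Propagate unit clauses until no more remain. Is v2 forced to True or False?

Unit clause (v8) sets v8 = True.
From (¬v8 ∨ ¬v6) and v8 = True: v6 = False.
(¬v3 ∨ v6): since v6 = False, the clause reduces to (¬v3). v3 = False.
(v3 ∨ v2) with v3 = False leaves only v2, so v2 = True.

True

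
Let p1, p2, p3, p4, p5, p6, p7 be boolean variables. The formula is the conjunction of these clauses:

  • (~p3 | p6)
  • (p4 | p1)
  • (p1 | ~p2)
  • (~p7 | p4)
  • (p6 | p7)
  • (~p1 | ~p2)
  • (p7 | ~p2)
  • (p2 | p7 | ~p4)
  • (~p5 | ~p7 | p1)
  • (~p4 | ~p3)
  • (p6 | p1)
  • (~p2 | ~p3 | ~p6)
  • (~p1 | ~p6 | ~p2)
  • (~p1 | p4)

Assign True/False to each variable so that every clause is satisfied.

p1=True  p2=False  p3=False  p4=True  p5=False  p6=True  p7=True

Pure literal: p3 appears only negated; assign p3 = False.
p5 occurs only negated in the remaining clauses — set p5 = False.
Branch on p1: take p1 = True.
  then p2 is forced to False.
  then p4 is forced to True.
  then p7 is forced to True.
p6 is now unconstrained; take p6 = True.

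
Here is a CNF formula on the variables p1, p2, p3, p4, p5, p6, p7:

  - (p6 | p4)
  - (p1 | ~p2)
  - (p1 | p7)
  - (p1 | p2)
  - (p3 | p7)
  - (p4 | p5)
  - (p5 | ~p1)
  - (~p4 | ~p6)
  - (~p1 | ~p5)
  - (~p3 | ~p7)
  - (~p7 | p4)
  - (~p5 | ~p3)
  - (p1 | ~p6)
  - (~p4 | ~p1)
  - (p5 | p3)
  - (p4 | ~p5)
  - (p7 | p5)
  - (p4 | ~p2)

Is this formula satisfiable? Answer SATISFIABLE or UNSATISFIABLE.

UNSATISFIABLE

p1 = True:
  propagation gives p5=True; an empty clause results — contradiction.
p1 = False:
  propagation gives p2=False; an empty clause results — contradiction.
Every branch closes, so no satisfying assignment exists.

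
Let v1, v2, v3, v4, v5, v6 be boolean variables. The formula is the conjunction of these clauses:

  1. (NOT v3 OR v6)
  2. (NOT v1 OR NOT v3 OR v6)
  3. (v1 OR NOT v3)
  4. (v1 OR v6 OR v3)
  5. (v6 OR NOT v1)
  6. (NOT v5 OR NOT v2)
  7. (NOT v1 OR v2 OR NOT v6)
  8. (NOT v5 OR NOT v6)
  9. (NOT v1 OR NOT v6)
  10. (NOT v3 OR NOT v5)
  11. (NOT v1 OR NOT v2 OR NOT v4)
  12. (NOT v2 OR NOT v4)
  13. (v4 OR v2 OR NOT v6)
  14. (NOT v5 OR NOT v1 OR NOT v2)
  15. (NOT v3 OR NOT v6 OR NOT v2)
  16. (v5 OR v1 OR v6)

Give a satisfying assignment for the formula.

v1=F, v2=F, v3=F, v4=T, v5=F, v6=T

Set v1 = False and propagate.
  then v3 is forced to False.
  then v6 is forced to True.
  then v5 is forced to False.
Set v2 = False and propagate.
  then v4 is forced to True.
Check each clause:
  1. (NOT v3 OR v6) — NOT v3 is true.
  2. (NOT v3 OR NOT v1 OR v6) — NOT v3 is true.
  3. (v1 OR NOT v3) — NOT v3 is true.
  4. (v3 OR v1 OR v6) — v6 is true.
  5. (v6 OR NOT v1) — v6 is true.
  6. (NOT v5 OR NOT v2) — NOT v5 is true.
  7. (NOT v6 OR NOT v1 OR v2) — NOT v1 is true.
  8. (NOT v6 OR NOT v5) — NOT v5 is true.
  9. (NOT v1 OR NOT v6) — NOT v1 is true.
  10. (NOT v5 OR NOT v3) — NOT v5 is true.
  11. (NOT v1 OR NOT v4 OR NOT v2) — NOT v1 is true.
  12. (NOT v4 OR NOT v2) — NOT v2 is true.
  13. (v4 OR v2 OR NOT v6) — v4 is true.
  14. (NOT v5 OR NOT v2 OR NOT v1) — NOT v5 is true.
  15. (NOT v3 OR NOT v6 OR NOT v2) — NOT v3 is true.
  16. (v6 OR v1 OR v5) — v6 is true.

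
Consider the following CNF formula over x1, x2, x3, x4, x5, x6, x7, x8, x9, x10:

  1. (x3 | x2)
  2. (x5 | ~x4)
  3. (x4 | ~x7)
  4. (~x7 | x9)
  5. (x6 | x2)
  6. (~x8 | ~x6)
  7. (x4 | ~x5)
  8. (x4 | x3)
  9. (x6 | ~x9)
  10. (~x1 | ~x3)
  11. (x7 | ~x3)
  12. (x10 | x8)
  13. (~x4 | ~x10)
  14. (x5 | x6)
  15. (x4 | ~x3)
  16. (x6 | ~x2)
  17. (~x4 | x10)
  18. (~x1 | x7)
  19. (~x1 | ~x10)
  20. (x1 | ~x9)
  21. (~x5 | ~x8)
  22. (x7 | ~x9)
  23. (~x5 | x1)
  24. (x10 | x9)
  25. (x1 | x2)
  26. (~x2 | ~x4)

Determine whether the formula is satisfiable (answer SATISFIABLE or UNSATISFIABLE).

UNSATISFIABLE

x4 = True:
  propagation gives x5=True, x10=False; an empty clause results — contradiction.
x4 = False:
  propagation gives x7=False, x5=False, x3=True; an empty clause results — contradiction.
Every branch closes, so no satisfying assignment exists.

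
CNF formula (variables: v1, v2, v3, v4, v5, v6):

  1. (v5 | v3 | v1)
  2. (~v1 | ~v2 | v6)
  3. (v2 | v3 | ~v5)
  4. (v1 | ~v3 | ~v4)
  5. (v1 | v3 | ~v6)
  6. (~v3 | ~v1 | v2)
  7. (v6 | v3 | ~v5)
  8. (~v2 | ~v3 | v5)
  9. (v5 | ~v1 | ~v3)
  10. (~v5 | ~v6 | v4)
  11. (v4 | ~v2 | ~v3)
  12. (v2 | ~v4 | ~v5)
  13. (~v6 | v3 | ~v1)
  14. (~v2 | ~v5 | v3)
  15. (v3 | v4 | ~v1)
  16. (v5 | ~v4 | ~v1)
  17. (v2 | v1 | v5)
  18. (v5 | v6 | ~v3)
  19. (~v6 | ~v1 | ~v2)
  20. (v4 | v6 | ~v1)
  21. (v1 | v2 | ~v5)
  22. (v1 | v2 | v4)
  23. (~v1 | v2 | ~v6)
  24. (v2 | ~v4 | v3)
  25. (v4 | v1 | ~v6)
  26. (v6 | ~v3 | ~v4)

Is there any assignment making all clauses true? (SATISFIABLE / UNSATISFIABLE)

v1 = True:
  v3 = True:
    propagation gives v2=True, v6=True; an empty clause results — contradiction.
  v3 = False:
    propagation gives v6=False, v2=False, v5=False, v4=True; an empty clause results — contradiction.
v1 = False:
  v3 = True:
    propagation gives v4=False, v2=False; an empty clause results — contradiction.
  v3 = False:
    propagation gives v5=True, v2=True; an empty clause results — contradiction.
Every branch closes, so no satisfying assignment exists.

UNSATISFIABLE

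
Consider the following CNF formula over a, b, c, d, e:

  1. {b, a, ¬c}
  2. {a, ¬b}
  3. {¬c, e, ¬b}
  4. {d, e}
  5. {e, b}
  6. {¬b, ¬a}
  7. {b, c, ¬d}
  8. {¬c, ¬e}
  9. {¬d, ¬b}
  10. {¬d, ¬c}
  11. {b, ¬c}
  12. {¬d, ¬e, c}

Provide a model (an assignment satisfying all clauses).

a=True, b=False, c=False, d=False, e=True

Set a = True and propagate.
  then b is forced to False.
  then e is forced to True.
  then c is forced to False.
  then d is forced to False.
Every clause has at least one true literal under this assignment.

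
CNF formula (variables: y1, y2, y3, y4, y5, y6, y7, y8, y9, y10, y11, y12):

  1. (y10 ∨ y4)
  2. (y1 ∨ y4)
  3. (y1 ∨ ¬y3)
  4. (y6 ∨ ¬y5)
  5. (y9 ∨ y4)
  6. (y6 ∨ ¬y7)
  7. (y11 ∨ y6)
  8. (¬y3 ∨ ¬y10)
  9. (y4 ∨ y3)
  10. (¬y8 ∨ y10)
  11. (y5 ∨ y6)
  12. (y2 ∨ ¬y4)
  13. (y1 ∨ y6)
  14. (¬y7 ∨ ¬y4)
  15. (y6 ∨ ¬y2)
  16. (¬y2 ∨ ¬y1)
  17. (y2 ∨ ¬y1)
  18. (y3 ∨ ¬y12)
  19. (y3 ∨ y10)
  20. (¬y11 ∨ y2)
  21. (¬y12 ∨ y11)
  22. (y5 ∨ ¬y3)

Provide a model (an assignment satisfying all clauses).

y1 = False  y2 = True  y3 = False  y4 = True  y5 = False  y6 = True  y7 = False  y8 = False  y9 = False  y10 = True  y11 = False  y12 = False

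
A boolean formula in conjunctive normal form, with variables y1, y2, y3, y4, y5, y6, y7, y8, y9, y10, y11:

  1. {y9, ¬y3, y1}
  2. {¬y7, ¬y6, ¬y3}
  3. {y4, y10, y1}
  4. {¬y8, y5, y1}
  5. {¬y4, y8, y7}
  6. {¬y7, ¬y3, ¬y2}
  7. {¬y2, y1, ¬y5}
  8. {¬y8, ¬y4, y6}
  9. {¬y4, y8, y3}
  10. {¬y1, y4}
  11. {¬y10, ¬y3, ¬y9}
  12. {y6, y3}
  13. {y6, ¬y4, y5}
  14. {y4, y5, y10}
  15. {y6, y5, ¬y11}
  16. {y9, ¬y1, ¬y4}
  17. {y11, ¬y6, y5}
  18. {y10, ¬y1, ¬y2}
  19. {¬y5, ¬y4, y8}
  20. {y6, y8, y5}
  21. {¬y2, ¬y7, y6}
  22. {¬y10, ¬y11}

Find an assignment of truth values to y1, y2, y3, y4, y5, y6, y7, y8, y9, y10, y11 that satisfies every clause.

Pure literal: y2 appears only negated; assign y2 = False.
Branch on y1: take y1 = True.
  then y4 is forced to True.
  then y9 is forced to True.
Set y3 = True and propagate.
  then y10 is forced to False.
For the remaining variables, y5 = False, y6 = True, y7 = False, y8 = True, y11 = True works.

y1=T, y2=F, y3=T, y4=T, y5=F, y6=T, y7=F, y8=T, y9=T, y10=F, y11=T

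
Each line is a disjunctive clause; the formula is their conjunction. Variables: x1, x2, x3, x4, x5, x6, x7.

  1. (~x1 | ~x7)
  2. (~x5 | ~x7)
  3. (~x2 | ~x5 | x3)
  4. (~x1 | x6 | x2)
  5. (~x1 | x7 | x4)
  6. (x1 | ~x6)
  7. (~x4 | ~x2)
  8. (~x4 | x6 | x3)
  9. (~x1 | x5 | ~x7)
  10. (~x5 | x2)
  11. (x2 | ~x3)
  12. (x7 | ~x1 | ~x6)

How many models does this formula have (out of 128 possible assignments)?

Satisfying assignments:
  x1=F x2=F x3=F x4=F x5=F x6=F x7=F
  x1=F x2=F x3=F x4=F x5=F x6=F x7=T
  x1=F x2=T x3=F x4=F x5=F x6=F x7=F
  x1=F x2=T x3=F x4=F x5=F x6=F x7=T
  x1=F x2=T x3=T x4=F x5=F x6=F x7=F
  x1=F x2=T x3=T x4=F x5=F x6=F x7=T
  x1=F x2=T x3=T x4=F x5=T x6=F x7=F
That's 7 in total.

7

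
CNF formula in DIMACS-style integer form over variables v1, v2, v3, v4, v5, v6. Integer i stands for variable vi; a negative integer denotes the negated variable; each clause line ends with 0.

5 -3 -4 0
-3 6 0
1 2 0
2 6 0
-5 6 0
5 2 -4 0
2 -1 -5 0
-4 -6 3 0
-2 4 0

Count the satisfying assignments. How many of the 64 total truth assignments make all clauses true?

Satisfying assignments:
  v1=F v2=T v3=F v4=T v5=F v6=F
  v1=F v2=T v3=T v4=T v5=T v6=T
  v1=T v2=F v3=F v4=F v5=F v6=T
  v1=T v2=F v3=T v4=F v5=F v6=T
  v1=T v2=T v3=F v4=T v5=F v6=F
  v1=T v2=T v3=T v4=T v5=T v6=T
That's 6 in total.

6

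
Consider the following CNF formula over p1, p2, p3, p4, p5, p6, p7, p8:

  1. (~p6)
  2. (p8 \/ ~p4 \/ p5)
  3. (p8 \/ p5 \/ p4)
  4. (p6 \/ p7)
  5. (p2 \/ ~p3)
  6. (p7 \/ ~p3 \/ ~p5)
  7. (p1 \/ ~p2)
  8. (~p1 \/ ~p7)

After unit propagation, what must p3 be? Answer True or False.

False

Unit clause (~p6) sets p6 = False.
From (p6 \/ p7) and p6 = False: p7 = True.
(~p1 \/ ~p7): since p7 = True, the clause reduces to (~p1). p1 = False.
(~p2 \/ p1): since p1 = False, the clause reduces to (~p2). p2 = False.
In (p2 \/ ~p3), p2 is now false; ~p3 must hold, so p3 = False.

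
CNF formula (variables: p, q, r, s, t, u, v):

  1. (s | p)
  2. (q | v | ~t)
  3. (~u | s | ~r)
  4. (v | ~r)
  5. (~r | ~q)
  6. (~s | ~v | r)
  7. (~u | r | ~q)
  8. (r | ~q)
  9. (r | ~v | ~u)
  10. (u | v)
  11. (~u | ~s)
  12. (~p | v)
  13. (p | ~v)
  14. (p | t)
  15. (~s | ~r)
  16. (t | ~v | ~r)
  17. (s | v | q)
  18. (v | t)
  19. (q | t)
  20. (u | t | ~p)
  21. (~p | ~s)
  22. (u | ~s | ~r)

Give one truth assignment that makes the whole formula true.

Branch on p: take p = True.
  then v is forced to True.
  then s is forced to False.
Try q = False.
  then t is forced to True.
Set r = True and propagate.
  then u is forced to False.
Every clause has at least one true literal under this assignment.

p=True  q=False  r=True  s=False  t=True  u=False  v=True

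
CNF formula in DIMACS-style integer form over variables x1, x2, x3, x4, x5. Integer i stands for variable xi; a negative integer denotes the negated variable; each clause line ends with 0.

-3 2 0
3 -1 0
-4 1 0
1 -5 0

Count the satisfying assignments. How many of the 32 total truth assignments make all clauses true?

7

Case analysis on x1 and x3:
  x1=1, x3=1: remaining (x2,x4,x5) ∈ {(1,0,0); (1,0,1); (1,1,0); (1,1,1)} — 4.
  x1=1, x3=0: a clause becomes empty — 0.
  x1=0, x3=1: remaining (x2,x4,x5) ∈ {(1,0,0)} — 1.
  x1=0, x3=0: remaining (x2,x4,x5) ∈ {(0,0,0); (1,0,0)} — 2.
Total: 4 + 0 + 1 + 2 = 7.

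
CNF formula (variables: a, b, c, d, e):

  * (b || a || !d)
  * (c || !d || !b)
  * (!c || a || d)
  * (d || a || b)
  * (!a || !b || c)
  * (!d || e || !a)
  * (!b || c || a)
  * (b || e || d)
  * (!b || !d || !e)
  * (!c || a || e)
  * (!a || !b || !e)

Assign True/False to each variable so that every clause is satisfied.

a = 1  b = 0  c = 1  d = 0  e = 1

Set a = True and propagate.
For the remaining variables, b = False, c = True, d = False, e = True works.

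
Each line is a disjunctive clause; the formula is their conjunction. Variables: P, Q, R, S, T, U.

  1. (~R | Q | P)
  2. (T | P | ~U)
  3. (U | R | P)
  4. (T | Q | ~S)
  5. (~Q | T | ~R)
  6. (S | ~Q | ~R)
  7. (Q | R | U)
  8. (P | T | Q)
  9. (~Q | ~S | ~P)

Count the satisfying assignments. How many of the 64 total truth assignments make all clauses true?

19

Split on Q, then P.
  Q=1, P=1: remaining (R,S,T,U) ∈ {(0,0,0,0); (0,0,0,1); (0,0,1,0); (0,0,1,1)} — 4.
  Q=1, P=0: remaining (R,S,T,U) ∈ {(0,0,1,1); (0,1,1,1); (1,1,1,0); (1,1,1,1)} — 4.
  Q=0, P=1: 9 of the 16 assignments to (R,S,T,U) work.
  Q=0, P=0: remaining (R,S,T,U) ∈ {(0,0,1,1); (0,1,1,1)} — 2.
Total: 4 + 4 + 9 + 2 = 19.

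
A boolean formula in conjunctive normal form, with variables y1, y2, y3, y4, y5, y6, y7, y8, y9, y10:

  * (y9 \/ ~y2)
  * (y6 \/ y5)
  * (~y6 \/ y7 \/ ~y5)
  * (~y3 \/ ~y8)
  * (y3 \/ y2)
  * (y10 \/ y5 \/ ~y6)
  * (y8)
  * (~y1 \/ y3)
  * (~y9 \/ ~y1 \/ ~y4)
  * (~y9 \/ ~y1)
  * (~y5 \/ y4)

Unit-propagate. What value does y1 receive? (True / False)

(y8) stands alone — y8 = True.
In (~y8 \/ ~y3), ~y8 is now false; ~y3 must hold, so y3 = False.
In (y2 \/ y3), y3 is now false; y2 must hold, so y2 = True.
(~y2 \/ y9): since y2 = True, the clause reduces to (y9). y9 = True.
In (~y1 \/ y3), y3 is now false; ~y1 must hold, so y1 = False.

False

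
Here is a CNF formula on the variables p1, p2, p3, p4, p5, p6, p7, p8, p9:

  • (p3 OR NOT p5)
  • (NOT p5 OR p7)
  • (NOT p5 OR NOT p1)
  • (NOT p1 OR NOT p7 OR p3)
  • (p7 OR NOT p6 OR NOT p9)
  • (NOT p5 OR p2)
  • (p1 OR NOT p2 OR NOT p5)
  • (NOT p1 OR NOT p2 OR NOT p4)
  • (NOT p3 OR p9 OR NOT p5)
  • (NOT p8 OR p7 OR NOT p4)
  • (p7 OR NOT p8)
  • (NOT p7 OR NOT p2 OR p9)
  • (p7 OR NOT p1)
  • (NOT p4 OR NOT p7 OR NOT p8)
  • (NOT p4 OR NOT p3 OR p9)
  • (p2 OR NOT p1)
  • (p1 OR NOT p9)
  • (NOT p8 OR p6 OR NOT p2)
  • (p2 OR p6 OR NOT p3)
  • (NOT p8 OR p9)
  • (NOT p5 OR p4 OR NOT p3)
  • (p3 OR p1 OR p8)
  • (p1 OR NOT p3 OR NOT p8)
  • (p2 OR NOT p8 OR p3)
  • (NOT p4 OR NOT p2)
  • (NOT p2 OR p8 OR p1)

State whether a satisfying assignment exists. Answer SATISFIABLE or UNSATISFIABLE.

Pure literal: p5 appears only negated; assign p5 = False.
Set p1 = True and propagate.
  then p7 is forced to True.
  then p3 is forced to True.
  then p2 is forced to True.
  then p4 is forced to False.
  then p9 is forced to True.
Set p6 = True and propagate.
p8 is now unconstrained; take p8 = False.
Every clause has at least one true literal under this assignment.
So p1 = T, p2 = T, p3 = T, p4 = F, p5 = F, p6 = T, p7 = T, p8 = F, p9 = T is a satisfying assignment.

SATISFIABLE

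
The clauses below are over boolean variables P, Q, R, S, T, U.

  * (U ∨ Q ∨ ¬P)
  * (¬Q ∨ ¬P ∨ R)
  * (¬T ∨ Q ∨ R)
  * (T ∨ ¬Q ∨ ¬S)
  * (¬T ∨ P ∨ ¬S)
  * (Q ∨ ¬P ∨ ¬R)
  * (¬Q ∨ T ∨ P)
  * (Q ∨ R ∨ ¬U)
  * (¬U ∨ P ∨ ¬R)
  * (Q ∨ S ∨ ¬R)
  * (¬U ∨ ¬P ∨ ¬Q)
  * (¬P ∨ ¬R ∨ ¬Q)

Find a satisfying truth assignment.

P=False, Q=True, R=False, S=False, T=True, U=True

Try P = False.
Set Q = True and propagate.
  then T is forced to True.
  then S is forced to False.
The remaining clauses are satisfied by R = False, U = True.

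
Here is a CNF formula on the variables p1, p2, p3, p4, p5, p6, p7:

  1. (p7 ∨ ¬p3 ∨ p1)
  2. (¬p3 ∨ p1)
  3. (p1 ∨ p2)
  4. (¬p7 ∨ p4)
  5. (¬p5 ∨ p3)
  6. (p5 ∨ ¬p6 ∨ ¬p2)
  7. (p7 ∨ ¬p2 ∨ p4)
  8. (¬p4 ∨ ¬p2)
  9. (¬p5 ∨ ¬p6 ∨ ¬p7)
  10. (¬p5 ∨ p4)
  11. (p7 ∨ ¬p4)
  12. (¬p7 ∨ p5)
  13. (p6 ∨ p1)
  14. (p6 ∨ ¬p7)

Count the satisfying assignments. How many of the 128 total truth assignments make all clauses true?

4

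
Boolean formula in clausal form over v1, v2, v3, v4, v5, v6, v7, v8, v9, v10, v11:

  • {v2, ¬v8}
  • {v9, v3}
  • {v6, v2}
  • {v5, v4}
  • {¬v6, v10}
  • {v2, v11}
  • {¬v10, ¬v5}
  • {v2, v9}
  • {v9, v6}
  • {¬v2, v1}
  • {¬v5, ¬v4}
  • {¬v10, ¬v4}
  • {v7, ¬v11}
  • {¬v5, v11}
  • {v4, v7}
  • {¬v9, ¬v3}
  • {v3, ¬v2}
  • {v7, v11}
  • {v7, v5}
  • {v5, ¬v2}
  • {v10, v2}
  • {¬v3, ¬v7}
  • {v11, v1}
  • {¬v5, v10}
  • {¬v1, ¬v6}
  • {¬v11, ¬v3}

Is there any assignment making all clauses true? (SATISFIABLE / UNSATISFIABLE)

UNSATISFIABLE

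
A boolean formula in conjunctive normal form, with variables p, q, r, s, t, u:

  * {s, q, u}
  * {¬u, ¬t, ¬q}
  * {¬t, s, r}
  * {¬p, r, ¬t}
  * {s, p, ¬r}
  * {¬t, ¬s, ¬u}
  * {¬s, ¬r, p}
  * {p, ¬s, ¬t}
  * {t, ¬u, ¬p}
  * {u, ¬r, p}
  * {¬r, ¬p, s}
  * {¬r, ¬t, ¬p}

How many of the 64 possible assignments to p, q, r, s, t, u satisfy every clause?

Case analysis on p and r:
  p=1, r=1: remaining (q,s,t,u) ∈ {(0,1,0,0); (1,1,0,0)} — 2.
  p=1, r=0: remaining (q,s,t,u) ∈ {(0,1,0,0); (1,0,0,0); (1,1,0,0)} — 3.
  p=0, r=1: a clause becomes empty — 0.
  p=0, r=0: 7 of the 16 assignments to (q,s,t,u) work.
Total: 2 + 3 + 0 + 7 = 12.

12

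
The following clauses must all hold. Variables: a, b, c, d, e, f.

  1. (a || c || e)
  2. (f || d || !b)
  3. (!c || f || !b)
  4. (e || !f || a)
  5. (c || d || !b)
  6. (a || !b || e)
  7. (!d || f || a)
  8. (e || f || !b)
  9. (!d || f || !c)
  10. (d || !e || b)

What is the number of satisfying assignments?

Case analysis on b and f:
  b=1, f=1: 9 of the 16 assignments to (a,c,d,e) work.
  b=1, f=0: remaining (a,c,d,e) ∈ {(1,0,1,1)} — 1.
  b=0, f=1: c free; 4 ways for (a,d,e) × 2^1 = 8.
  b=0, f=0: 5 of the 16 assignments to (a,c,d,e) work.
Total: 9 + 1 + 8 + 5 = 23.

23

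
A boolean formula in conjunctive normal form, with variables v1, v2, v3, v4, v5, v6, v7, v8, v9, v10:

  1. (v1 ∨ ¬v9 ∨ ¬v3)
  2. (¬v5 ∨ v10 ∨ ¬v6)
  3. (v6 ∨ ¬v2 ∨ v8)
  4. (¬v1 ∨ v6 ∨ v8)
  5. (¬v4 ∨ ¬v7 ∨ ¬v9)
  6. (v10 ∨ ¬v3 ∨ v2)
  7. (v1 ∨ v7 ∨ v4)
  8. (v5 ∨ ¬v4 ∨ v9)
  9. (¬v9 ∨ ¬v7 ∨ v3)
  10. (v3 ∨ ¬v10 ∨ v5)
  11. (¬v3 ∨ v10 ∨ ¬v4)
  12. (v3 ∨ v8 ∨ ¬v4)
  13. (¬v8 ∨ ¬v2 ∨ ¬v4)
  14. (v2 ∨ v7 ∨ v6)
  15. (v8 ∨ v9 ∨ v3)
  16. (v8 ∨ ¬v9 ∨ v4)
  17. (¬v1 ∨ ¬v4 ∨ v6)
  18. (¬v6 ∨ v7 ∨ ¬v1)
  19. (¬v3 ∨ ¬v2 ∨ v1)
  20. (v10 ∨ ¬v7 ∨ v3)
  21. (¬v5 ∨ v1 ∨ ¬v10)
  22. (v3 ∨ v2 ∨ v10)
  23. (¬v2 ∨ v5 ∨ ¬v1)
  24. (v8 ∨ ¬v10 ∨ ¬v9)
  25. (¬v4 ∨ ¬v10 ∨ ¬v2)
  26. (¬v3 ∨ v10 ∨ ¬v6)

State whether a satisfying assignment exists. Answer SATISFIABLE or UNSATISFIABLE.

SATISFIABLE

Branch on v1: take v1 = True.
Set v2 = True and propagate.
  then v5 is forced to True.
Set v3 = True and propagate.
The remaining clauses are satisfied by v4 = False, v6 = False, v7 = True, v8 = True, v9 = True, v10 = True.
So v1=T, v2=T, v3=T, v4=F, v5=T, v6=F, v7=T, v8=T, v9=T, v10=T is a satisfying assignment.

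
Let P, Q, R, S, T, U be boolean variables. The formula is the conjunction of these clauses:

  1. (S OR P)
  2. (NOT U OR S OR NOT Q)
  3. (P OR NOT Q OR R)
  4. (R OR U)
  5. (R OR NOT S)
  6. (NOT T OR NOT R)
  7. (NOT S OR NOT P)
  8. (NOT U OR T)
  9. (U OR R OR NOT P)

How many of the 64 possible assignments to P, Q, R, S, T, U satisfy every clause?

The models are:
  P=F Q=F R=T S=T T=F U=F
  P=F Q=T R=T S=T T=F U=F
  P=T Q=F R=F S=F T=T U=T
  P=T Q=F R=T S=F T=F U=F
  P=T Q=T R=T S=F T=F U=F
Count: 5.

5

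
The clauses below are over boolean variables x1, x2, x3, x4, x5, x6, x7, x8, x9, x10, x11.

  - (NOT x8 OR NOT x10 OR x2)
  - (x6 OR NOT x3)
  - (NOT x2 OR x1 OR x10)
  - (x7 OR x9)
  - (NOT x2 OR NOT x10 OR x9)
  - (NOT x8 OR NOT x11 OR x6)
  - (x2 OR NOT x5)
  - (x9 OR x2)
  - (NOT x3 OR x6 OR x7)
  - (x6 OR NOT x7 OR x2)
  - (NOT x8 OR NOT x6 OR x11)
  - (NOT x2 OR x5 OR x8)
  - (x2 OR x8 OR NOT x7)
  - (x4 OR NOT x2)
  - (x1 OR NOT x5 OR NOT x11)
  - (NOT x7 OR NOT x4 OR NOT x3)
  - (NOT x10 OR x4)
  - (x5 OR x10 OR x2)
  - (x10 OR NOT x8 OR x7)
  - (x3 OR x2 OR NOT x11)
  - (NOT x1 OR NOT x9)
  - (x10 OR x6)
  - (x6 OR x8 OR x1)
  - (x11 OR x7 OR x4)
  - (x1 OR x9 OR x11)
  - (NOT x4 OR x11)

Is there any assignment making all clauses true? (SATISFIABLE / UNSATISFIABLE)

SATISFIABLE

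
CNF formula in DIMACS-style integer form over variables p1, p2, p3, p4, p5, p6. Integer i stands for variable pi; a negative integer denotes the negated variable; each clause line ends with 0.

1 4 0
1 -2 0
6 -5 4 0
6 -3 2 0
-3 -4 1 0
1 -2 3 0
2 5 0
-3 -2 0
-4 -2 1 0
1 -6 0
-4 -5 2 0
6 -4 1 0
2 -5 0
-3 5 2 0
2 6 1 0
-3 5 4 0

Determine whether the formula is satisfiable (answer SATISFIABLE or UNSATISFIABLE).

SATISFIABLE

Pure literal: p1 appears only positively; assign p1 = True.
Branch on p2: take p2 = True.
  then p3 is forced to False.
Set p4 = False and propagate.
Set p5 = False and propagate.
p6 is now unconstrained; take p6 = True.
Every clause has at least one true literal under this assignment.
So p1=True  p2=True  p3=False  p4=False  p5=False  p6=True is a satisfying assignment.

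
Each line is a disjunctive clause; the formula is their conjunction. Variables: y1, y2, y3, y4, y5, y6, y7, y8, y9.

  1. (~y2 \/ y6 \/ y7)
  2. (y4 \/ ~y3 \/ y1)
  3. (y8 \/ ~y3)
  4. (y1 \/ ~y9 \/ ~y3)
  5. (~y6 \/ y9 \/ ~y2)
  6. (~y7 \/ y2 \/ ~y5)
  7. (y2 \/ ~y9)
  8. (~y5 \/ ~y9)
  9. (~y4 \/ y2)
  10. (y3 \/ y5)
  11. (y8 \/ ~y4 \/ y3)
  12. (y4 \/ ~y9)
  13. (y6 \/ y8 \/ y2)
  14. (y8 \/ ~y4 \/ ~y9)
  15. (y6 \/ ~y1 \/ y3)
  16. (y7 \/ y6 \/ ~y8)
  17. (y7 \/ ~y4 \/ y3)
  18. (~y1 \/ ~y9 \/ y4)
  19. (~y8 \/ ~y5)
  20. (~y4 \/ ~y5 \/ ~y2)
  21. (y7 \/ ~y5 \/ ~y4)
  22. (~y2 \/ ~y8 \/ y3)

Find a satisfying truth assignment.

Set y1 = True and propagate.
The remaining clauses are satisfied by y2 = False, y3 = True, y4 = False, y5 = False, y6 = False, y7 = True, y8 = True, y9 = False.

y1 = 1, y2 = 0, y3 = 1, y4 = 0, y5 = 0, y6 = 0, y7 = 1, y8 = 1, y9 = 0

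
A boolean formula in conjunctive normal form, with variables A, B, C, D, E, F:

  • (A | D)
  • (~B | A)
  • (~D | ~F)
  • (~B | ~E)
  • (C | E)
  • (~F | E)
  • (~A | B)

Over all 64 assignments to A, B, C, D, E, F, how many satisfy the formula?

5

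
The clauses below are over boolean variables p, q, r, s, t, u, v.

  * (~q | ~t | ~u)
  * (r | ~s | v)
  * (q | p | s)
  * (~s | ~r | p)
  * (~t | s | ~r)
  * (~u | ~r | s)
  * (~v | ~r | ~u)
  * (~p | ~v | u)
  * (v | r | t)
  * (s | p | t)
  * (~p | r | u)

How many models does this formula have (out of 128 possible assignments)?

25

Split on r, then s.
  r=1, s=1: 7 of the 32 assignments to (p,q,t,u,v) work.
  r=1, s=0: remaining (p,q,t,u,v) ∈ {(1,0,0,0,0); (1,1,0,0,0)} — 2.
  r=0, s=1: 10 of the 32 assignments to (p,q,t,u,v) work.
  r=0, s=0: 6 of the 32 assignments to (p,q,t,u,v) work.
Total: 7 + 2 + 10 + 6 = 25.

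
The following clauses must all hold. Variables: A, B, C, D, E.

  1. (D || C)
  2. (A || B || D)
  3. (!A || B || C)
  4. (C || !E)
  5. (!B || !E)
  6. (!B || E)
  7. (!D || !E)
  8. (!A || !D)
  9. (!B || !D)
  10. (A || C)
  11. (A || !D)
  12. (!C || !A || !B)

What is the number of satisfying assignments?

2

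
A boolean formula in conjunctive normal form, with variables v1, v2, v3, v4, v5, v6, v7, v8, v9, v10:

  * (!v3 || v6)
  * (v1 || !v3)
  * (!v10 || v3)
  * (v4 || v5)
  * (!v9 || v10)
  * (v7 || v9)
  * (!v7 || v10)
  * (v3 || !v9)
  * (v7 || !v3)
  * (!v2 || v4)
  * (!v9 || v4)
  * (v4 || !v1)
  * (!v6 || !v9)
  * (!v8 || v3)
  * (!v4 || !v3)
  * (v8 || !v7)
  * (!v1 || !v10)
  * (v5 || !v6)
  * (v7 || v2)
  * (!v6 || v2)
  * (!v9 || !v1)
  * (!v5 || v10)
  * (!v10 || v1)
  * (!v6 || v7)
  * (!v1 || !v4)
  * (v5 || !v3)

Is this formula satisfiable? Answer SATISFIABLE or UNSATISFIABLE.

UNSATISFIABLE

v3 = True:
  propagation gives v6=True, v1=True, v7=True, v10=True; an empty clause results — contradiction.
v3 = False:
  propagation gives v10=False, v9=False, v7=True; an empty clause results — contradiction.
Every branch closes, so no satisfying assignment exists.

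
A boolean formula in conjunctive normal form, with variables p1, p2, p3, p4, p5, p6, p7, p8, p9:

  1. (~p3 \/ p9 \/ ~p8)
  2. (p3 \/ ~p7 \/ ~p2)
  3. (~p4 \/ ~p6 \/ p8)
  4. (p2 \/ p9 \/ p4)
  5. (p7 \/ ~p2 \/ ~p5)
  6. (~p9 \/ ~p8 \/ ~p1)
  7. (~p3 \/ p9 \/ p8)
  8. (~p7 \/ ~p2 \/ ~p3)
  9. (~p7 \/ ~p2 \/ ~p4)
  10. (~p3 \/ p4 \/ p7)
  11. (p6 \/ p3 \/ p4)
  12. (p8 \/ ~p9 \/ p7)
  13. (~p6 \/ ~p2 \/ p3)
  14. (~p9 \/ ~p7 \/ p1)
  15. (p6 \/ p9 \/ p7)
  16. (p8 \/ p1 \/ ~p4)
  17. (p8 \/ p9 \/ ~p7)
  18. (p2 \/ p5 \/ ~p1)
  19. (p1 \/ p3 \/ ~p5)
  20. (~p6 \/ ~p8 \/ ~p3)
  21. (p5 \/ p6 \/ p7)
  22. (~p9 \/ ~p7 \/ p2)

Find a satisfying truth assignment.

p1=False, p2=False, p3=False, p4=True, p5=False, p6=True, p7=True, p8=True, p9=False

Try p1 = False.
Set p2 = False and propagate.
The remaining clauses are satisfied by p3 = False, p4 = True, p5 = False, p6 = True, p7 = True, p8 = True, p9 = False.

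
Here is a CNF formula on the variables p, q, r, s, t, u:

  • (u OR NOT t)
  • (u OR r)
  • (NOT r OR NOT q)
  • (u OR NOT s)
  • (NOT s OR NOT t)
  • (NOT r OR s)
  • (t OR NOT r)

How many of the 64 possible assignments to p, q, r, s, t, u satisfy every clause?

12

Split on r, then s.
  r=T, s=T: a clause becomes empty — 0.
  r=T, s=F: a clause becomes empty — 0.
  r=F, s=T: remaining (p,q,t,u) ∈ {(F,F,F,T); (F,T,F,T); (T,F,F,T); (T,T,F,T)} — 4.
  r=F, s=F: forces u=T; p, q, t free → 2^3 = 8.
Total: 0 + 0 + 4 + 8 = 12.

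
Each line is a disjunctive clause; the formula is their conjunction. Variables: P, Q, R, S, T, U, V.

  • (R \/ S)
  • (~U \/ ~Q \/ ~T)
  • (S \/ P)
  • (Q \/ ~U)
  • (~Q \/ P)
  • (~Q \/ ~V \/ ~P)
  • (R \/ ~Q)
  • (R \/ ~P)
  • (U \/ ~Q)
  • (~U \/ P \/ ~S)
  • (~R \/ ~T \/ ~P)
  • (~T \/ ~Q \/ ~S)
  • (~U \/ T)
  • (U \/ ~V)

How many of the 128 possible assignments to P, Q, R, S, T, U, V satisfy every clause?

6

Satisfying assignments:
  P=F Q=F R=F S=T T=F U=F V=F
  P=F Q=F R=F S=T T=T U=F V=F
  P=F Q=F R=T S=T T=F U=F V=F
  P=F Q=F R=T S=T T=T U=F V=F
  P=T Q=F R=T S=F T=F U=F V=F
  P=T Q=F R=T S=T T=F U=F V=F
Count: 6.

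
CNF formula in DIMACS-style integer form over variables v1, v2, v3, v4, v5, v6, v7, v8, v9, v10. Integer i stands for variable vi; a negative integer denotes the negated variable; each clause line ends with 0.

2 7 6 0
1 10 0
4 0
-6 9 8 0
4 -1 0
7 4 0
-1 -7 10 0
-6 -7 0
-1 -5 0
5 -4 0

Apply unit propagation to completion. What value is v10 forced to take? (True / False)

(v4) stands alone — v4 = True.
(!v4 || v5) with v4 = True leaves only v5, so v5 = True.
From (!v1 || !v5) and v5 = True: v1 = False.
(v10 || v1) with v1 = False leaves only v10, so v10 = True.

True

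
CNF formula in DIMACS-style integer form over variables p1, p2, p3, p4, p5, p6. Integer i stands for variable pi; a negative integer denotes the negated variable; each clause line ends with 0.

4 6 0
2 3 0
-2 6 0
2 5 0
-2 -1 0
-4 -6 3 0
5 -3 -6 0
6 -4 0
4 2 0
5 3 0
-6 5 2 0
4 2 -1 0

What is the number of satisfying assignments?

5

The models are:
  p1=F p2=F p3=T p4=T p5=T p6=T
  p1=F p2=T p3=F p4=F p5=T p6=T
  p1=F p2=T p3=T p4=F p5=T p6=T
  p1=F p2=T p3=T p4=T p5=T p6=T
  p1=T p2=F p3=T p4=T p5=T p6=T
That's 5 in total.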